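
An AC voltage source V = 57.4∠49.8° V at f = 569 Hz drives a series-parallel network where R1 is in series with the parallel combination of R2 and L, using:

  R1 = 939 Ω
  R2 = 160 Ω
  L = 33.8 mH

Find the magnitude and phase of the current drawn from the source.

Step 1 — Angular frequency: ω = 2π·f = 2π·569 = 3575 rad/s.
Step 2 — Component impedances:
  R1: Z = R = 939 Ω
  R2: Z = R = 160 Ω
  L: Z = jωL = j·3575·0.0338 = 0 + j120.8 Ω
Step 3 — Parallel branch: R2 || L = 1/(1/R2 + 1/L) = 58.11 + j76.95 Ω.
Step 4 — Series with R1: Z_total = R1 + (R2 || L) = 997.1 + j76.95 Ω = 1000∠4.4° Ω.
Step 5 — Source phasor: V = 57.4∠49.8° V = 37.05 + j43.84 V.
Step 6 — Ohm's law: I = V / Z_total = (37.05 + j43.84) / (997.1 + j76.95) = 0.04031 + j0.04086 A.
Step 7 — Convert to polar: |I| = 0.0574 A, ∠I = 45.4°.

I = 0.0574∠45.4° A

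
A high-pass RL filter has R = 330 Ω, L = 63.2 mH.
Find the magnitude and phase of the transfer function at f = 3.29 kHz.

Step 1 — Angular frequency: ω = 2π·3290 = 2.067e+04 rad/s.
Step 2 — Transfer function: H(jω) = jωL/(R + jωL).
Step 3 — Numerator jωL = j·1306; denominator R + jωL = 330 + j1306.
Step 4 — H = 0.94 + j0.2374.
Step 5 — Magnitude: |H| = 0.9695 (-0.3 dB); phase: φ = 14.2°.

|H| = 0.9695 (-0.3 dB), φ = 14.2°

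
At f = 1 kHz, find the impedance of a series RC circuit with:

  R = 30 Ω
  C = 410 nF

Step 1 — Angular frequency: ω = 2π·f = 2π·1000 = 6283 rad/s.
Step 2 — Component impedances:
  R: Z = R = 30 Ω
  C: Z = 1/(jωC) = -j/(ω·C) = 0 - j388.2 Ω
Step 3 — Series combination: Z_total = R + C = 30 - j388.2 Ω = 389.3∠-85.6° Ω.

Z = 30 - j388.2 Ω = 389.3∠-85.6° Ω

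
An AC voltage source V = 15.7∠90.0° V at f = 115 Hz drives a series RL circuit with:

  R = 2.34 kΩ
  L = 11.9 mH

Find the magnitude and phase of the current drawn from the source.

Step 1 — Angular frequency: ω = 2π·f = 2π·115 = 722.6 rad/s.
Step 2 — Component impedances:
  R: Z = R = 2340 Ω
  L: Z = jωL = j·722.6·0.0119 = 0 + j8.599 Ω
Step 3 — Series combination: Z_total = R + L = 2340 + j8.599 Ω = 2340∠0.2° Ω.
Step 4 — Source phasor: V = 15.7∠90.0° V = 0 + j15.7 V.
Step 5 — Ohm's law: I = V / Z_total = (0 + j15.7) / (2340 + j8.599) = 2.465e-05 + j0.006709 A.
Step 6 — Convert to polar: |I| = 0.006709 A, ∠I = 89.8°.

I = 0.006709∠89.8° A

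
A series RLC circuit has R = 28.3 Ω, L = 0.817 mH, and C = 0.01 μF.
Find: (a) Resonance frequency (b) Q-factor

Step 1 — Resonance condition Im(Z)=0 gives ω₀ = 1/√(LC).
Step 2 — ω₀ = 1/√(0.000817·1e-08) = 3.499e+05 rad/s.
Step 3 — f₀ = ω₀/(2π) = 5.568e+04 Hz.
Step 4 — Series Q: Q = ω₀L/R = 3.499e+05·0.000817/28.3 = 10.1.

(a) f₀ = 5.568e+04 Hz  (b) Q = 10.1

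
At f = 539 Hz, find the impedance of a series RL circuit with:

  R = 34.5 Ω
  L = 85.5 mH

Step 1 — Angular frequency: ω = 2π·f = 2π·539 = 3387 rad/s.
Step 2 — Component impedances:
  R: Z = R = 34.5 Ω
  L: Z = jωL = j·3387·0.0855 = 0 + j289.6 Ω
Step 3 — Series combination: Z_total = R + L = 34.5 + j289.6 Ω = 291.6∠83.2° Ω.

Z = 34.5 + j289.6 Ω = 291.6∠83.2° Ω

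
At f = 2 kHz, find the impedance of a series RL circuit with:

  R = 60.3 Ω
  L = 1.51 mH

Step 1 — Angular frequency: ω = 2π·f = 2π·2000 = 1.257e+04 rad/s.
Step 2 — Component impedances:
  R: Z = R = 60.3 Ω
  L: Z = jωL = j·1.257e+04·0.00151 = 0 + j18.98 Ω
Step 3 — Series combination: Z_total = R + L = 60.3 + j18.98 Ω = 63.22∠17.5° Ω.

Z = 60.3 + j18.98 Ω = 63.22∠17.5° Ω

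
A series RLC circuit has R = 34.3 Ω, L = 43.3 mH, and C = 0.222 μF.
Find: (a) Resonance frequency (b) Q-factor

Step 1 — Resonance condition Im(Z)=0 gives ω₀ = 1/√(LC).
Step 2 — ω₀ = 1/√(0.0433·2.22e-07) = 1.02e+04 rad/s.
Step 3 — f₀ = ω₀/(2π) = 1623 Hz.
Step 4 — Series Q: Q = ω₀L/R = 1.02e+04·0.0433/34.3 = 12.88.

(a) f₀ = 1623 Hz  (b) Q = 12.88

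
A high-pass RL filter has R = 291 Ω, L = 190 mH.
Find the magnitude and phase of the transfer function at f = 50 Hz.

Step 1 — Angular frequency: ω = 2π·50 = 314.2 rad/s.
Step 2 — Transfer function: H(jω) = jωL/(R + jωL).
Step 3 — Numerator jωL = j·59.69; denominator R + jωL = 291 + j59.69.
Step 4 — H = 0.04038 + j0.1968.
Step 5 — Magnitude: |H| = 0.2009 (-13.9 dB); phase: φ = 78.4°.

|H| = 0.2009 (-13.9 dB), φ = 78.4°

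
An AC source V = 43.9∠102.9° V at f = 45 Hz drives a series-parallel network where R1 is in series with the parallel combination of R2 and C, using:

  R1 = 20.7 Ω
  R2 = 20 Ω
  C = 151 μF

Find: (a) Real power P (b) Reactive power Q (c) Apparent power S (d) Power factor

Step 1 — Angular frequency: ω = 2π·f = 2π·45 = 282.7 rad/s.
Step 2 — Component impedances:
  R1: Z = R = 20.7 Ω
  R2: Z = R = 20 Ω
  C: Z = 1/(jωC) = -j/(ω·C) = 0 - j23.42 Ω
Step 3 — Parallel branch: R2 || C = 1/(1/R2 + 1/C) = 11.57 - j9.877 Ω.
Step 4 — Series with R1: Z_total = R1 + (R2 || C) = 32.27 - j9.877 Ω = 33.74∠-17.0° Ω.
Step 5 — Source phasor: V = 43.9∠102.9° V = -9.801 + j42.79 V.
Step 6 — Current: I = V / Z = -0.6489 + j1.128 A = 1.301∠119.9° A.
Step 7 — Complex power: S = V·I* = 54.61 - j16.72 VA.
Step 8 — Real power: P = Re(S) = 54.61 W.
Step 9 — Reactive power: Q = Im(S) = -16.72 VAR.
Step 10 — Apparent power: |S| = 57.11 VA.
Step 11 — Power factor: PF = P/|S| = 0.9562 (leading).

(a) P = 54.61 W  (b) Q = -16.72 VAR  (c) S = 57.11 VA  (d) PF = 0.9562 (leading)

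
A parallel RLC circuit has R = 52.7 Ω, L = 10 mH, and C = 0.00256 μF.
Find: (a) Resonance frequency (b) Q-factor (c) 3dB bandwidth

Step 1 — Resonance: ω₀ = 1/√(LC) = 1/√(0.01·2.56e-09) = 1.976e+05 rad/s.
Step 2 — f₀ = ω₀/(2π) = 3.146e+04 Hz.
Step 3 — Parallel Q: Q = R/(ω₀L) = 52.7/(1.976e+05·0.01) = 0.02666.
Step 4 — Bandwidth: Δω = ω₀/Q = 7.412e+06 rad/s; BW = Δω/(2π) = 1.18e+06 Hz.

(a) f₀ = 3.146e+04 Hz  (b) Q = 0.02666  (c) BW = 1.18e+06 Hz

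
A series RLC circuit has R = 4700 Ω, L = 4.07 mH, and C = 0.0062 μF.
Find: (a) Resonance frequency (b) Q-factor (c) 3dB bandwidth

Step 1 — Resonance condition Im(Z)=0 gives ω₀ = 1/√(LC).
Step 2 — ω₀ = 1/√(0.00407·6.2e-09) = 1.991e+05 rad/s.
Step 3 — f₀ = ω₀/(2π) = 3.168e+04 Hz.
Step 4 — Series Q: Q = ω₀L/R = 1.991e+05·0.00407/4700 = 0.1724.
Step 5 — 3dB bandwidth: Δω = ω₀/Q = 1.155e+06 rad/s; BW = Δω/(2π) = 1.838e+05 Hz.

(a) f₀ = 3.168e+04 Hz  (b) Q = 0.1724  (c) BW = 1.838e+05 Hz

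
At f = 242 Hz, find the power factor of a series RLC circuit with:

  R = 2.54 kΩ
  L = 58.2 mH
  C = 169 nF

Step 1 — Angular frequency: ω = 2π·f = 2π·242 = 1521 rad/s.
Step 2 — Component impedances:
  R: Z = R = 2540 Ω
  L: Z = jωL = j·1521·0.0582 = 0 + j88.49 Ω
  C: Z = 1/(jωC) = -j/(ω·C) = 0 - j3892 Ω
Step 3 — Series combination: Z_total = R + L + C = 2540 - j3803 Ω = 4573∠-56.3° Ω.
Step 4 — Power factor: PF = cos(φ) = Re(Z)/|Z| = 2540/4573 = 0.5554.
Step 5 — Type: Im(Z) = -3803 ⇒ leading (phase φ = -56.3°).

PF = 0.5554 (leading, φ = -56.3°)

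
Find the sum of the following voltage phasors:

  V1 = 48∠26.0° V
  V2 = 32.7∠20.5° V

Step 1 — Convert each phasor to rectangular form:
  V1 = 48·(cos(26.0°) + j·sin(26.0°)) = 43.14 + j21.04 V
  V2 = 32.7·(cos(20.5°) + j·sin(20.5°)) = 30.63 + j11.45 V
Step 2 — Sum components: V_total = 73.77 + j32.49 V.
Step 3 — Convert to polar: |V_total| = 80.61 V, ∠V_total = 23.8°.

V_total = 80.61∠23.8° V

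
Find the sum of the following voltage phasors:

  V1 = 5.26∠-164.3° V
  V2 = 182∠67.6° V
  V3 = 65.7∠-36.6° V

Step 1 — Convert each phasor to rectangular form:
  V1 = 5.26·(cos(-164.3°) + j·sin(-164.3°)) = -5.064 - j1.423 V
  V2 = 182·(cos(67.6°) + j·sin(67.6°)) = 69.35 + j168.3 V
  V3 = 65.7·(cos(-36.6°) + j·sin(-36.6°)) = 52.75 - j39.17 V
Step 2 — Sum components: V_total = 117 + j127.7 V.
Step 3 — Convert to polar: |V_total| = 173.2 V, ∠V_total = 47.5°.

V_total = 173.2∠47.5° V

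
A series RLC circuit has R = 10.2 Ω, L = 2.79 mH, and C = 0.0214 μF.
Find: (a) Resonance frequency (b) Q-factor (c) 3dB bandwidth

Step 1 — Resonance condition Im(Z)=0 gives ω₀ = 1/√(LC).
Step 2 — ω₀ = 1/√(0.00279·2.14e-08) = 1.294e+05 rad/s.
Step 3 — f₀ = ω₀/(2π) = 2.06e+04 Hz.
Step 4 — Series Q: Q = ω₀L/R = 1.294e+05·0.00279/10.2 = 35.4.
Step 5 — 3dB bandwidth: Δω = ω₀/Q = 3656 rad/s; BW = Δω/(2π) = 581.9 Hz.

(a) f₀ = 2.06e+04 Hz  (b) Q = 35.4  (c) BW = 581.9 Hz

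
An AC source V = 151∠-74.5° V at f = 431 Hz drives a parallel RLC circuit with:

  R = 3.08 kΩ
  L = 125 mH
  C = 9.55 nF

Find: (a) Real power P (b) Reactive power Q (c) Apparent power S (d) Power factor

Step 1 — Angular frequency: ω = 2π·f = 2π·431 = 2708 rad/s.
Step 2 — Component impedances:
  R: Z = R = 3080 Ω
  L: Z = jωL = j·2708·0.125 = 0 + j338.5 Ω
  C: Z = 1/(jωC) = -j/(ω·C) = 0 - j3.867e+04 Ω
Step 3 — Parallel combination: 1/Z_total = 1/R + 1/L + 1/C; Z_total = 37.4 + j337.3 Ω = 339.4∠83.7° Ω.
Step 4 — Source phasor: V = 151∠-74.5° V = 40.35 - j145.5 V.
Step 5 — Current: I = V / Z = -0.413 - j0.1654 A = 0.4449∠-158.2° A.
Step 6 — Complex power: S = V·I* = 7.403 + j66.77 VA.
Step 7 — Real power: P = Re(S) = 7.403 W.
Step 8 — Reactive power: Q = Im(S) = 66.77 VAR.
Step 9 — Apparent power: |S| = 67.18 VA.
Step 10 — Power factor: PF = P/|S| = 0.1102 (lagging).

(a) P = 7.403 W  (b) Q = 66.77 VAR  (c) S = 67.18 VA  (d) PF = 0.1102 (lagging)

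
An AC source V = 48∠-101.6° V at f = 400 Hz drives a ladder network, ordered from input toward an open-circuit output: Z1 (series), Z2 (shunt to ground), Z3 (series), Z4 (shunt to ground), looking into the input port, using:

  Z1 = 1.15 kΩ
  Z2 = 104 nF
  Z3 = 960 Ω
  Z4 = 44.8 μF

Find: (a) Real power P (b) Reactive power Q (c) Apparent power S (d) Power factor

Step 1 — Angular frequency: ω = 2π·f = 2π·400 = 2513 rad/s.
Step 2 — Component impedances:
  Z1: Z = R = 1150 Ω
  Z2: Z = 1/(jωC) = -j/(ω·C) = 0 - j3826 Ω
  Z3: Z = R = 960 Ω
  Z4: Z = 1/(jωC) = -j/(ω·C) = 0 - j8.881 Ω
Step 3 — Ladder network (open output): work backward from the far end, alternating series and parallel combinations. Z_in = 2049 - j234 Ω = 2063∠-6.5° Ω.
Step 4 — Source phasor: V = 48∠-101.6° V = -9.652 - j47.02 V.
Step 5 — Current: I = V / Z = -0.002063 - j0.02318 A = 0.02327∠-95.1° A.
Step 6 — Complex power: S = V·I* = 1.11 - j0.1267 VA.
Step 7 — Real power: P = Re(S) = 1.11 W.
Step 8 — Reactive power: Q = Im(S) = -0.1267 VAR.
Step 9 — Apparent power: |S| = 1.117 VA.
Step 10 — Power factor: PF = P/|S| = 0.9935 (leading).

(a) P = 1.11 W  (b) Q = -0.1267 VAR  (c) S = 1.117 VA  (d) PF = 0.9935 (leading)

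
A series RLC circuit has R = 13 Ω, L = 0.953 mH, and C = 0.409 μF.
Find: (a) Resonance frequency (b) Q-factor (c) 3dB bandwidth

Step 1 — Resonance: ω₀ = 1/√(LC) = 1/√(0.000953·4.09e-07) = 5.065e+04 rad/s.
Step 2 — f₀ = ω₀/(2π) = 8061 Hz.
Step 3 — Series Q: Q = ω₀L/R = 5.065e+04·0.000953/13 = 3.713.
Step 4 — Bandwidth: Δω = ω₀/Q = 1.364e+04 rad/s; BW = Δω/(2π) = 2171 Hz.

(a) f₀ = 8061 Hz  (b) Q = 3.713  (c) BW = 2171 Hz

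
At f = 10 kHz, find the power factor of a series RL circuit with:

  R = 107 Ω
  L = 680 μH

Step 1 — Angular frequency: ω = 2π·f = 2π·1e+04 = 6.283e+04 rad/s.
Step 2 — Component impedances:
  R: Z = R = 107 Ω
  L: Z = jωL = j·6.283e+04·0.00068 = 0 + j42.73 Ω
Step 3 — Series combination: Z_total = R + L = 107 + j42.73 Ω = 115.2∠21.8° Ω.
Step 4 — Power factor: PF = cos(φ) = Re(Z)/|Z| = 107/115.21 = 0.9287.
Step 5 — Type: Im(Z) = 42.73 ⇒ lagging (phase φ = 21.8°).

PF = 0.9287 (lagging, φ = 21.8°)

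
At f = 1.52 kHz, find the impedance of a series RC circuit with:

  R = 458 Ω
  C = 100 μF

Step 1 — Angular frequency: ω = 2π·f = 2π·1520 = 9550 rad/s.
Step 2 — Component impedances:
  R: Z = R = 458 Ω
  C: Z = 1/(jωC) = -j/(ω·C) = 0 - j1.047 Ω
Step 3 — Series combination: Z_total = R + C = 458 - j1.047 Ω = 458∠-0.1° Ω.

Z = 458 - j1.047 Ω = 458∠-0.1° Ω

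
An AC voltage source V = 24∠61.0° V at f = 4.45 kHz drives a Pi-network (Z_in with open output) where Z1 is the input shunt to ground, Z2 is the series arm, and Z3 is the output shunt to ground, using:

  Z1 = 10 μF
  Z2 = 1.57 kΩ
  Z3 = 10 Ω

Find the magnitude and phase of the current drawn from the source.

Step 1 — Angular frequency: ω = 2π·f = 2π·4450 = 2.796e+04 rad/s.
Step 2 — Component impedances:
  Z1: Z = 1/(jωC) = -j/(ω·C) = 0 - j3.577 Ω
  Z2: Z = R = 1570 Ω
  Z3: Z = R = 10 Ω
Step 3 — With open output, the series arm Z2 and the output shunt Z3 appear in series to ground: Z2 + Z3 = 1580 Ω.
Step 4 — Parallel with input shunt Z1: Z_in = Z1 || (Z2 + Z3) = 0.008096 - j3.576 Ω = 3.577∠-89.9° Ω.
Step 5 — Source phasor: V = 24∠61.0° V = 11.64 + j20.99 V.
Step 6 — Ohm's law: I = V / Z_total = (11.64 + j20.99) / (0.008096 - j3.576) = -5.862 + j3.267 A.
Step 7 — Convert to polar: |I| = 6.71 A, ∠I = 150.9°.

I = 6.71∠150.9° A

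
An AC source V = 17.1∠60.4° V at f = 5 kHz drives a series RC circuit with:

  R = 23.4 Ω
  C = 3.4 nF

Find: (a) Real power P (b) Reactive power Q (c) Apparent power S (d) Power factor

Step 1 — Angular frequency: ω = 2π·f = 2π·5000 = 3.142e+04 rad/s.
Step 2 — Component impedances:
  R: Z = R = 23.4 Ω
  C: Z = 1/(jωC) = -j/(ω·C) = 0 - j9362 Ω
Step 3 — Series combination: Z_total = R + C = 23.4 - j9362 Ω = 9362∠-89.9° Ω.
Step 4 — Source phasor: V = 17.1∠60.4° V = 8.446 + j14.87 V.
Step 5 — Current: I = V / Z = -0.001586 + j0.0009062 A = 0.001827∠150.3° A.
Step 6 — Complex power: S = V·I* = 7.807e-05 - j0.03123 VA.
Step 7 — Real power: P = Re(S) = 7.807e-05 W.
Step 8 — Reactive power: Q = Im(S) = -0.03123 VAR.
Step 9 — Apparent power: |S| = 0.03123 VA.
Step 10 — Power factor: PF = P/|S| = 0.002499 (leading).

(a) P = 7.807e-05 W  (b) Q = -0.03123 VAR  (c) S = 0.03123 VA  (d) PF = 0.002499 (leading)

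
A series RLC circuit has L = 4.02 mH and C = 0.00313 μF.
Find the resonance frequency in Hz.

Step 1 — Resonance condition Im(Z)=0 gives ω₀ = 1/√(LC).
Step 2 — ω₀ = 1/√(0.00402·3.13e-09) = 2.819e+05 rad/s.
Step 3 — f₀ = ω₀/(2π) = 4.487e+04 Hz.

f₀ = 4.487e+04 Hz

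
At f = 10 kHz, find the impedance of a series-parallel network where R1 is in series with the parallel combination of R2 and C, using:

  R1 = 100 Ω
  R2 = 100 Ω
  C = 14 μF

Step 1 — Angular frequency: ω = 2π·f = 2π·1e+04 = 6.283e+04 rad/s.
Step 2 — Component impedances:
  R1: Z = R = 100 Ω
  R2: Z = R = 100 Ω
  C: Z = 1/(jωC) = -j/(ω·C) = 0 - j1.137 Ω
Step 3 — Parallel branch: R2 || C = 1/(1/R2 + 1/C) = 0.01292 - j1.137 Ω.
Step 4 — Series with R1: Z_total = R1 + (R2 || C) = 100 - j1.137 Ω = 100∠-0.7° Ω.

Z = 100 - j1.137 Ω = 100∠-0.7° Ω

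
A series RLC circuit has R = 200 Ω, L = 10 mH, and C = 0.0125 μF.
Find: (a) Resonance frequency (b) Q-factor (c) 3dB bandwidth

Step 1 — Resonance condition Im(Z)=0 gives ω₀ = 1/√(LC).
Step 2 — ω₀ = 1/√(0.01·1.25e-08) = 8.944e+04 rad/s.
Step 3 — f₀ = ω₀/(2π) = 1.424e+04 Hz.
Step 4 — Series Q: Q = ω₀L/R = 8.944e+04·0.01/200 = 4.472.
Step 5 — 3dB bandwidth: Δω = ω₀/Q = 2e+04 rad/s; BW = Δω/(2π) = 3183 Hz.

(a) f₀ = 1.424e+04 Hz  (b) Q = 4.472  (c) BW = 3183 Hz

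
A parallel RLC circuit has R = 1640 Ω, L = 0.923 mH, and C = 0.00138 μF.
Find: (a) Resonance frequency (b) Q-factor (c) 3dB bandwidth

Step 1 — Resonance: ω₀ = 1/√(LC) = 1/√(0.000923·1.38e-09) = 8.861e+05 rad/s.
Step 2 — f₀ = ω₀/(2π) = 1.41e+05 Hz.
Step 3 — Parallel Q: Q = R/(ω₀L) = 1640/(8.861e+05·0.000923) = 2.005.
Step 4 — Bandwidth: Δω = ω₀/Q = 4.419e+05 rad/s; BW = Δω/(2π) = 7.032e+04 Hz.

(a) f₀ = 1.41e+05 Hz  (b) Q = 2.005  (c) BW = 7.032e+04 Hz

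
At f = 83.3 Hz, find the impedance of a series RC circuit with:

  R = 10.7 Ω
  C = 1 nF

Step 1 — Angular frequency: ω = 2π·f = 2π·83.3 = 523.4 rad/s.
Step 2 — Component impedances:
  R: Z = R = 10.7 Ω
  C: Z = 1/(jωC) = -j/(ω·C) = 0 - j1.911e+06 Ω
Step 3 — Series combination: Z_total = R + C = 10.7 - j1.911e+06 Ω = 1.911e+06∠-90.0° Ω.

Z = 10.7 - j1.911e+06 Ω = 1.911e+06∠-90.0° Ω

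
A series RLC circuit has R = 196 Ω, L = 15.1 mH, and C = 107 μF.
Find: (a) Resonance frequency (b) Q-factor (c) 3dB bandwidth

Step 1 — Resonance condition Im(Z)=0 gives ω₀ = 1/√(LC).
Step 2 — ω₀ = 1/√(0.0151·0.000107) = 786.7 rad/s.
Step 3 — f₀ = ω₀/(2π) = 125.2 Hz.
Step 4 — Series Q: Q = ω₀L/R = 786.7·0.0151/196 = 0.06061.
Step 5 — 3dB bandwidth: Δω = ω₀/Q = 1.298e+04 rad/s; BW = Δω/(2π) = 2066 Hz.

(a) f₀ = 125.2 Hz  (b) Q = 0.06061  (c) BW = 2066 Hz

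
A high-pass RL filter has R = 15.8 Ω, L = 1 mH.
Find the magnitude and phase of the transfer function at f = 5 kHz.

Step 1 — Angular frequency: ω = 2π·5000 = 3.142e+04 rad/s.
Step 2 — Transfer function: H(jω) = jωL/(R + jωL).
Step 3 — Numerator jωL = j·31.42; denominator R + jωL = 15.8 + j31.42.
Step 4 — H = 0.7981 + j0.4014.
Step 5 — Magnitude: |H| = 0.8934 (-1.0 dB); phase: φ = 26.7°.

|H| = 0.8934 (-1.0 dB), φ = 26.7°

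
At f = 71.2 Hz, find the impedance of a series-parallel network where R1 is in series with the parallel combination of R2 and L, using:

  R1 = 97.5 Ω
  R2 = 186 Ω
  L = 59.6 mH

Step 1 — Angular frequency: ω = 2π·f = 2π·71.2 = 447.4 rad/s.
Step 2 — Component impedances:
  R1: Z = R = 97.5 Ω
  R2: Z = R = 186 Ω
  L: Z = jωL = j·447.4·0.0596 = 0 + j26.66 Ω
Step 3 — Parallel branch: R2 || L = 1/(1/R2 + 1/L) = 3.745 + j26.13 Ω.
Step 4 — Series with R1: Z_total = R1 + (R2 || L) = 101.2 + j26.13 Ω = 104.6∠14.5° Ω.

Z = 101.2 + j26.13 Ω = 104.6∠14.5° Ω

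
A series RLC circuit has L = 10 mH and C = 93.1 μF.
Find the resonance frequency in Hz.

Step 1 — Resonance condition Im(Z)=0 gives ω₀ = 1/√(LC).
Step 2 — ω₀ = 1/√(0.01·9.31e-05) = 1036 rad/s.
Step 3 — f₀ = ω₀/(2π) = 164.9 Hz.

f₀ = 164.9 Hz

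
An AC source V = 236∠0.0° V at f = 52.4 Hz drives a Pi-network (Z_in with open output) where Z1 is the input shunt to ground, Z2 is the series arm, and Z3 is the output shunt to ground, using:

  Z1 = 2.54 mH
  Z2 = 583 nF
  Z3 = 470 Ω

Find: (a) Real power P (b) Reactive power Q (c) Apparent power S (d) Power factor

Step 1 — Angular frequency: ω = 2π·f = 2π·52.4 = 329.2 rad/s.
Step 2 — Component impedances:
  Z1: Z = jωL = j·329.2·0.00254 = 0 + j0.8363 Ω
  Z2: Z = 1/(jωC) = -j/(ω·C) = 0 - j5210 Ω
  Z3: Z = R = 470 Ω
Step 3 — With open output, the series arm Z2 and the output shunt Z3 appear in series to ground: Z2 + Z3 = 470 - j5210 Ω.
Step 4 — Parallel with input shunt Z1: Z_in = Z1 || (Z2 + Z3) = 1.202e-05 + j0.8364 Ω = 0.8364∠90.0° Ω.
Step 5 — Source phasor: V = 236∠0.0° V = 236 V.
Step 6 — Current: I = V / Z = 0.004054 - j282.2 A = 282.2∠-90.0° A.
Step 7 — Complex power: S = V·I* = 0.9567 + j6.659e+04 VA.
Step 8 — Real power: P = Re(S) = 0.9567 W.
Step 9 — Reactive power: Q = Im(S) = 6.659e+04 VAR.
Step 10 — Apparent power: |S| = 6.659e+04 VA.
Step 11 — Power factor: PF = P/|S| = 1.437e-05 (lagging).

(a) P = 0.9567 W  (b) Q = 6.659e+04 VAR  (c) S = 6.659e+04 VA  (d) PF = 1.437e-05 (lagging)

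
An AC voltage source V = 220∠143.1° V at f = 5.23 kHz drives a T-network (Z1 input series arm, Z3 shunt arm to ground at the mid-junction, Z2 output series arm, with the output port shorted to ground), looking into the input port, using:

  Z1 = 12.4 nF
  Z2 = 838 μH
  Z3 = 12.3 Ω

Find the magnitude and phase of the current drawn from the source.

Step 1 — Angular frequency: ω = 2π·f = 2π·5230 = 3.286e+04 rad/s.
Step 2 — Component impedances:
  Z1: Z = 1/(jωC) = -j/(ω·C) = 0 - j2454 Ω
  Z2: Z = jωL = j·3.286e+04·0.000838 = 0 + j27.54 Ω
  Z3: Z = R = 12.3 Ω
Step 3 — With the output port shorted to ground, the output series arm Z2 runs from the junction to ground; the shunt arm Z3 also runs from the junction to ground. They appear in parallel: Z3 || Z2 = 10.25 + j4.58 Ω.
Step 4 — Series with input arm Z1: Z_in = Z1 + (Z3 || Z2) = 10.25 - j2450 Ω = 2450∠-89.8° Ω.
Step 5 — Source phasor: V = 220∠143.1° V = -175.9 + j132.1 V.
Step 6 — Ohm's law: I = V / Z_total = (-175.9 + j132.1) / (10.25 - j2450) = -0.05423 - j0.07159 A.
Step 7 — Convert to polar: |I| = 0.08981 A, ∠I = -127.1°.

I = 0.08981∠-127.1° A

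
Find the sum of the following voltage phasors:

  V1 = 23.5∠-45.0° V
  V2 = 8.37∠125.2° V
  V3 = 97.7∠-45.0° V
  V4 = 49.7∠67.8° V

Step 1 — Convert each phasor to rectangular form:
  V1 = 23.5·(cos(-45.0°) + j·sin(-45.0°)) = 16.62 - j16.62 V
  V2 = 8.37·(cos(125.2°) + j·sin(125.2°)) = -4.825 + j6.84 V
  V3 = 97.7·(cos(-45.0°) + j·sin(-45.0°)) = 69.08 - j69.08 V
  V4 = 49.7·(cos(67.8°) + j·sin(67.8°)) = 18.78 + j46.02 V
Step 2 — Sum components: V_total = 99.66 - j32.85 V.
Step 3 — Convert to polar: |V_total| = 104.9 V, ∠V_total = -18.2°.

V_total = 104.9∠-18.2° V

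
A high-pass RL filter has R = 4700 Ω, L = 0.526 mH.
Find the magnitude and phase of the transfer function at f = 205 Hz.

Step 1 — Angular frequency: ω = 2π·205 = 1288 rad/s.
Step 2 — Transfer function: H(jω) = jωL/(R + jωL).
Step 3 — Numerator jωL = j·0.6775; denominator R + jωL = 4700 + j0.6775.
Step 4 — H = 2.078e-08 + j0.0001442.
Step 5 — Magnitude: |H| = 0.0001442 (-76.8 dB); phase: φ = 90.0°.

|H| = 0.0001442 (-76.8 dB), φ = 90.0°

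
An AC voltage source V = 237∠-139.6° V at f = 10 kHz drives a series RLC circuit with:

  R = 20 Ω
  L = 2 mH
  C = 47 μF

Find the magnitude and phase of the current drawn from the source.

Step 1 — Angular frequency: ω = 2π·f = 2π·1e+04 = 6.283e+04 rad/s.
Step 2 — Component impedances:
  R: Z = R = 20 Ω
  L: Z = jωL = j·6.283e+04·0.002 = 0 + j125.7 Ω
  C: Z = 1/(jωC) = -j/(ω·C) = 0 - j0.3386 Ω
Step 3 — Series combination: Z_total = R + L + C = 20 + j125.3 Ω = 126.9∠80.9° Ω.
Step 4 — Source phasor: V = 237∠-139.6° V = -180.5 - j153.6 V.
Step 5 — Ohm's law: I = V / Z_total = (-180.5 - j153.6) / (20 + j125.3) = -1.419 + j1.214 A.
Step 6 — Convert to polar: |I| = 1.867 A, ∠I = 139.5°.

I = 1.867∠139.5° A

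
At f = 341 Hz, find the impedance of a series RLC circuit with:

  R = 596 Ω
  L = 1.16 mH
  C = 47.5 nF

Step 1 — Angular frequency: ω = 2π·f = 2π·341 = 2143 rad/s.
Step 2 — Component impedances:
  R: Z = R = 596 Ω
  L: Z = jωL = j·2143·0.00116 = 0 + j2.485 Ω
  C: Z = 1/(jωC) = -j/(ω·C) = 0 - j9826 Ω
Step 3 — Series combination: Z_total = R + L + C = 596 - j9823 Ω = 9841∠-86.5° Ω.

Z = 596 - j9823 Ω = 9841∠-86.5° Ω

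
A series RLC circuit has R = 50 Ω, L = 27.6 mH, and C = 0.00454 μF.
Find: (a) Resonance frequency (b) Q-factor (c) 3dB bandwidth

Step 1 — Resonance condition Im(Z)=0 gives ω₀ = 1/√(LC).
Step 2 — ω₀ = 1/√(0.0276·4.54e-09) = 8.933e+04 rad/s.
Step 3 — f₀ = ω₀/(2π) = 1.422e+04 Hz.
Step 4 — Series Q: Q = ω₀L/R = 8.933e+04·0.0276/50 = 49.31.
Step 5 — 3dB bandwidth: Δω = ω₀/Q = 1812 rad/s; BW = Δω/(2π) = 288.3 Hz.

(a) f₀ = 1.422e+04 Hz  (b) Q = 49.31  (c) BW = 288.3 Hz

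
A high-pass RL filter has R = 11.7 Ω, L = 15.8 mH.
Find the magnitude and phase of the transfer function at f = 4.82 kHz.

Step 1 — Angular frequency: ω = 2π·4820 = 3.028e+04 rad/s.
Step 2 — Transfer function: H(jω) = jωL/(R + jωL).
Step 3 — Numerator jωL = j·478.5; denominator R + jωL = 11.7 + j478.5.
Step 4 — H = 0.9994 + j0.02444.
Step 5 — Magnitude: |H| = 0.9997 (-0.0 dB); phase: φ = 1.4°.

|H| = 0.9997 (-0.0 dB), φ = 1.4°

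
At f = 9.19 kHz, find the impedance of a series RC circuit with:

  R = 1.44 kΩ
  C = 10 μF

Step 1 — Angular frequency: ω = 2π·f = 2π·9190 = 5.774e+04 rad/s.
Step 2 — Component impedances:
  R: Z = R = 1440 Ω
  C: Z = 1/(jωC) = -j/(ω·C) = 0 - j1.732 Ω
Step 3 — Series combination: Z_total = R + C = 1440 - j1.732 Ω = 1440∠-0.1° Ω.

Z = 1440 - j1.732 Ω = 1440∠-0.1° Ω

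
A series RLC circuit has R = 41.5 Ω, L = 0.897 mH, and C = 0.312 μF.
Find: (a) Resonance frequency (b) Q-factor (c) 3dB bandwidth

Step 1 — Resonance condition Im(Z)=0 gives ω₀ = 1/√(LC).
Step 2 — ω₀ = 1/√(0.000897·3.12e-07) = 5.978e+04 rad/s.
Step 3 — f₀ = ω₀/(2π) = 9514 Hz.
Step 4 — Series Q: Q = ω₀L/R = 5.978e+04·0.000897/41.5 = 1.292.
Step 5 — 3dB bandwidth: Δω = ω₀/Q = 4.627e+04 rad/s; BW = Δω/(2π) = 7363 Hz.

(a) f₀ = 9514 Hz  (b) Q = 1.292  (c) BW = 7363 Hz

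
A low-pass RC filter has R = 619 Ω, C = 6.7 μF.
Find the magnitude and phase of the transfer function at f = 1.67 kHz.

Step 1 — Angular frequency: ω = 2π·1670 = 1.049e+04 rad/s.
Step 2 — Transfer function: H(jω) = 1/(1 + jωRC).
Step 3 — Denominator: 1 + jωRC = 1 + j·1.049e+04·619·6.7e-06 = 1 + j43.52.
Step 4 — H = 0.0005278 - j0.02297.
Step 5 — Magnitude: |H| = 0.02297 (-32.8 dB); phase: φ = -88.7°.

|H| = 0.02297 (-32.8 dB), φ = -88.7°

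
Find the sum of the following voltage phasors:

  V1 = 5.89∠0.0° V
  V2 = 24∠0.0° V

Step 1 — Convert each phasor to rectangular form:
  V1 = 5.89·(cos(0.0°) + j·sin(0.0°)) = 5.89 V
  V2 = 24·(cos(0.0°) + j·sin(0.0°)) = 24 V
Step 2 — Sum components: V_total = 29.89 V.
Step 3 — Convert to polar: |V_total| = 29.89 V, ∠V_total = 0.0°.

V_total = 29.89∠0.0° V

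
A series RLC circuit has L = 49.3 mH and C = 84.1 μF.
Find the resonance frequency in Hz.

Step 1 — Resonance condition Im(Z)=0 gives ω₀ = 1/√(LC).
Step 2 — ω₀ = 1/√(0.0493·8.41e-05) = 491.1 rad/s.
Step 3 — f₀ = ω₀/(2π) = 78.16 Hz.

f₀ = 78.16 Hz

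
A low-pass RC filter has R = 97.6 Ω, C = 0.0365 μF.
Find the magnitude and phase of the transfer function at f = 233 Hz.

Step 1 — Angular frequency: ω = 2π·233 = 1464 rad/s.
Step 2 — Transfer function: H(jω) = 1/(1 + jωRC).
Step 3 — Denominator: 1 + jωRC = 1 + j·1464·97.6·3.65e-08 = 1 + j0.005215.
Step 4 — H = 1 - j0.005215.
Step 5 — Magnitude: |H| = 1 (-0.0 dB); phase: φ = -0.3°.

|H| = 1 (-0.0 dB), φ = -0.3°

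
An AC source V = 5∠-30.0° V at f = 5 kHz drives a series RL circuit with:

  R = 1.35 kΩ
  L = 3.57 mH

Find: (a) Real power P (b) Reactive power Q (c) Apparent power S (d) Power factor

Step 1 — Angular frequency: ω = 2π·f = 2π·5000 = 3.142e+04 rad/s.
Step 2 — Component impedances:
  R: Z = R = 1350 Ω
  L: Z = jωL = j·3.142e+04·0.00357 = 0 + j112.2 Ω
Step 3 — Series combination: Z_total = R + L = 1350 + j112.2 Ω = 1355∠4.7° Ω.
Step 4 — Source phasor: V = 5∠-30.0° V = 4.33 - j2.5 V.
Step 5 — Current: I = V / Z = 0.003033 - j0.002104 A = 0.003691∠-34.7° A.
Step 6 — Complex power: S = V·I* = 0.01839 + j0.001528 VA.
Step 7 — Real power: P = Re(S) = 0.01839 W.
Step 8 — Reactive power: Q = Im(S) = 0.001528 VAR.
Step 9 — Apparent power: |S| = 0.01845 VA.
Step 10 — Power factor: PF = P/|S| = 0.9966 (lagging).

(a) P = 0.01839 W  (b) Q = 0.001528 VAR  (c) S = 0.01845 VA  (d) PF = 0.9966 (lagging)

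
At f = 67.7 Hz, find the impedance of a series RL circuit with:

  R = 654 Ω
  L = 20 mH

Step 1 — Angular frequency: ω = 2π·f = 2π·67.7 = 425.4 rad/s.
Step 2 — Component impedances:
  R: Z = R = 654 Ω
  L: Z = jωL = j·425.4·0.02 = 0 + j8.507 Ω
Step 3 — Series combination: Z_total = R + L = 654 + j8.507 Ω = 654.1∠0.7° Ω.

Z = 654 + j8.507 Ω = 654.1∠0.7° Ω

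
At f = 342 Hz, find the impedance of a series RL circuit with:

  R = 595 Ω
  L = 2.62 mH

Step 1 — Angular frequency: ω = 2π·f = 2π·342 = 2149 rad/s.
Step 2 — Component impedances:
  R: Z = R = 595 Ω
  L: Z = jωL = j·2149·0.00262 = 0 + j5.63 Ω
Step 3 — Series combination: Z_total = R + L = 595 + j5.63 Ω = 595∠0.5° Ω.

Z = 595 + j5.63 Ω = 595∠0.5° Ω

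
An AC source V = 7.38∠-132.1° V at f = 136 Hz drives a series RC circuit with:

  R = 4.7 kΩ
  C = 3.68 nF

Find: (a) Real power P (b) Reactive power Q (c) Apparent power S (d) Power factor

Step 1 — Angular frequency: ω = 2π·f = 2π·136 = 854.5 rad/s.
Step 2 — Component impedances:
  R: Z = R = 4700 Ω
  C: Z = 1/(jωC) = -j/(ω·C) = 0 - j3.18e+05 Ω
Step 3 — Series combination: Z_total = R + C = 4700 - j3.18e+05 Ω = 3.18e+05∠-89.2° Ω.
Step 4 — Source phasor: V = 7.38∠-132.1° V = -4.948 - j5.476 V.
Step 5 — Current: I = V / Z = 1.699e-05 - j1.581e-05 A = 2.32e-05∠-42.9° A.
Step 6 — Complex power: S = V·I* = 2.531e-06 - j0.0001712 VA.
Step 7 — Real power: P = Re(S) = 2.531e-06 W.
Step 8 — Reactive power: Q = Im(S) = -0.0001712 VAR.
Step 9 — Apparent power: |S| = 0.0001713 VA.
Step 10 — Power factor: PF = P/|S| = 0.01478 (leading).

(a) P = 2.531e-06 W  (b) Q = -0.0001712 VAR  (c) S = 0.0001713 VA  (d) PF = 0.01478 (leading)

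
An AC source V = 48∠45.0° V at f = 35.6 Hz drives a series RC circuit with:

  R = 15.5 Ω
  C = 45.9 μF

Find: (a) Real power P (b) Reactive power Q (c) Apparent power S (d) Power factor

Step 1 — Angular frequency: ω = 2π·f = 2π·35.6 = 223.7 rad/s.
Step 2 — Component impedances:
  R: Z = R = 15.5 Ω
  C: Z = 1/(jωC) = -j/(ω·C) = 0 - j97.4 Ω
Step 3 — Series combination: Z_total = R + C = 15.5 - j97.4 Ω = 98.63∠-81.0° Ω.
Step 4 — Source phasor: V = 48∠45.0° V = 33.94 + j33.94 V.
Step 5 — Current: I = V / Z = -0.2858 + j0.394 A = 0.4867∠126.0° A.
Step 6 — Complex power: S = V·I* = 3.671 - j23.07 VA.
Step 7 — Real power: P = Re(S) = 3.671 W.
Step 8 — Reactive power: Q = Im(S) = -23.07 VAR.
Step 9 — Apparent power: |S| = 23.36 VA.
Step 10 — Power factor: PF = P/|S| = 0.1572 (leading).

(a) P = 3.671 W  (b) Q = -23.07 VAR  (c) S = 23.36 VA  (d) PF = 0.1572 (leading)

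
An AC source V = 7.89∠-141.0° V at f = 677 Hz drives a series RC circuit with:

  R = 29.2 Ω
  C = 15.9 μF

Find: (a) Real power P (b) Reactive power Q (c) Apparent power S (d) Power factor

Step 1 — Angular frequency: ω = 2π·f = 2π·677 = 4254 rad/s.
Step 2 — Component impedances:
  R: Z = R = 29.2 Ω
  C: Z = 1/(jωC) = -j/(ω·C) = 0 - j14.79 Ω
Step 3 — Series combination: Z_total = R + C = 29.2 - j14.79 Ω = 32.73∠-26.9° Ω.
Step 4 — Source phasor: V = 7.89∠-141.0° V = -6.132 - j4.965 V.
Step 5 — Current: I = V / Z = -0.0986 - j0.22 A = 0.2411∠-114.1° A.
Step 6 — Complex power: S = V·I* = 1.697 - j0.8592 VA.
Step 7 — Real power: P = Re(S) = 1.697 W.
Step 8 — Reactive power: Q = Im(S) = -0.8592 VAR.
Step 9 — Apparent power: |S| = 1.902 VA.
Step 10 — Power factor: PF = P/|S| = 0.8921 (leading).

(a) P = 1.697 W  (b) Q = -0.8592 VAR  (c) S = 1.902 VA  (d) PF = 0.8921 (leading)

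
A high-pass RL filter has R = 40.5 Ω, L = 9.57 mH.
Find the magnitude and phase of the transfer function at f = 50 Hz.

Step 1 — Angular frequency: ω = 2π·50 = 314.2 rad/s.
Step 2 — Transfer function: H(jω) = jωL/(R + jωL).
Step 3 — Numerator jωL = j·3.007; denominator R + jωL = 40.5 + j3.007.
Step 4 — H = 0.005481 + j0.07383.
Step 5 — Magnitude: |H| = 0.07403 (-22.6 dB); phase: φ = 85.8°.

|H| = 0.07403 (-22.6 dB), φ = 85.8°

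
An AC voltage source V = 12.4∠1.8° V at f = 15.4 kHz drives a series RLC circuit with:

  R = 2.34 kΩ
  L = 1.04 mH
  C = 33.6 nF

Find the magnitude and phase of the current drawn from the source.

Step 1 — Angular frequency: ω = 2π·f = 2π·1.54e+04 = 9.676e+04 rad/s.
Step 2 — Component impedances:
  R: Z = R = 2340 Ω
  L: Z = jωL = j·9.676e+04·0.00104 = 0 + j100.6 Ω
  C: Z = 1/(jωC) = -j/(ω·C) = 0 - j307.6 Ω
Step 3 — Series combination: Z_total = R + L + C = 2340 - j206.9 Ω = 2349∠-5.1° Ω.
Step 4 — Source phasor: V = 12.4∠1.8° V = 12.39 + j0.3895 V.
Step 5 — Ohm's law: I = V / Z_total = (12.39 + j0.3895) / (2340 - j206.9) = 0.005241 + j0.0006299 A.
Step 6 — Convert to polar: |I| = 0.005279 A, ∠I = 6.9°.

I = 0.005279∠6.9° A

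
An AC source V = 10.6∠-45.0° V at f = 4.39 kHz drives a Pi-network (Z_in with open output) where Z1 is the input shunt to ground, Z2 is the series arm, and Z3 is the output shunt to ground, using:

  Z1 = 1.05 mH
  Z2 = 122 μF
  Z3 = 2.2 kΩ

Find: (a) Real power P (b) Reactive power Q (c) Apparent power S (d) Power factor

Step 1 — Angular frequency: ω = 2π·f = 2π·4390 = 2.758e+04 rad/s.
Step 2 — Component impedances:
  Z1: Z = jωL = j·2.758e+04·0.00105 = 0 + j28.96 Ω
  Z2: Z = 1/(jωC) = -j/(ω·C) = 0 - j0.2972 Ω
  Z3: Z = R = 2200 Ω
Step 3 — With open output, the series arm Z2 and the output shunt Z3 appear in series to ground: Z2 + Z3 = 2200 - j0.2972 Ω.
Step 4 — Parallel with input shunt Z1: Z_in = Z1 || (Z2 + Z3) = 0.3812 + j28.96 Ω = 28.96∠89.2° Ω.
Step 5 — Source phasor: V = 10.6∠-45.0° V = 7.495 - j7.495 V.
Step 6 — Current: I = V / Z = -0.2554 - j0.2622 A = 0.366∠-134.2° A.
Step 7 — Complex power: S = V·I* = 0.05107 + j3.88 VA.
Step 8 — Real power: P = Re(S) = 0.05107 W.
Step 9 — Reactive power: Q = Im(S) = 3.88 VAR.
Step 10 — Apparent power: |S| = 3.88 VA.
Step 11 — Power factor: PF = P/|S| = 0.01316 (lagging).

(a) P = 0.05107 W  (b) Q = 3.88 VAR  (c) S = 3.88 VA  (d) PF = 0.01316 (lagging)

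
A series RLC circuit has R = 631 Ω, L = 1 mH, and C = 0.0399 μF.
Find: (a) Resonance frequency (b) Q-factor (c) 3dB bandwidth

Step 1 — Resonance condition Im(Z)=0 gives ω₀ = 1/√(LC).
Step 2 — ω₀ = 1/√(0.001·3.99e-08) = 1.583e+05 rad/s.
Step 3 — f₀ = ω₀/(2π) = 2.52e+04 Hz.
Step 4 — Series Q: Q = ω₀L/R = 1.583e+05·0.001/631 = 0.2509.
Step 5 — 3dB bandwidth: Δω = ω₀/Q = 6.31e+05 rad/s; BW = Δω/(2π) = 1.004e+05 Hz.

(a) f₀ = 2.52e+04 Hz  (b) Q = 0.2509  (c) BW = 1.004e+05 Hz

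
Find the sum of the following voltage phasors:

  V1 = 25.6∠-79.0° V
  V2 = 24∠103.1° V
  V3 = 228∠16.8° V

Step 1 — Convert each phasor to rectangular form:
  V1 = 25.6·(cos(-79.0°) + j·sin(-79.0°)) = 4.885 - j25.13 V
  V2 = 24·(cos(103.1°) + j·sin(103.1°)) = -5.44 + j23.38 V
  V3 = 228·(cos(16.8°) + j·sin(16.8°)) = 218.3 + j65.9 V
Step 2 — Sum components: V_total = 217.7 + j64.15 V.
Step 3 — Convert to polar: |V_total| = 227 V, ∠V_total = 16.4°.

V_total = 227∠16.4° V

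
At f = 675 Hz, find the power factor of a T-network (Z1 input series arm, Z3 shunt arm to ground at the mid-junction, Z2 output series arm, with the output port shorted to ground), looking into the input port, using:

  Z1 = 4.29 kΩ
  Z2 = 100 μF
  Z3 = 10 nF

Step 1 — Angular frequency: ω = 2π·f = 2π·675 = 4241 rad/s.
Step 2 — Component impedances:
  Z1: Z = R = 4290 Ω
  Z2: Z = 1/(jωC) = -j/(ω·C) = 0 - j2.358 Ω
  Z3: Z = 1/(jωC) = -j/(ω·C) = 0 - j2.358e+04 Ω
Step 3 — With the output port shorted to ground, the output series arm Z2 runs from the junction to ground; the shunt arm Z3 also runs from the junction to ground. They appear in parallel: Z3 || Z2 = 0 - j2.358 Ω.
Step 4 — Series with input arm Z1: Z_in = Z1 + (Z3 || Z2) = 4290 - j2.358 Ω = 4290∠-0.0° Ω.
Step 5 — Power factor: PF = cos(φ) = Re(Z)/|Z| = 4290/4290 = 1.
Step 6 — Type: Im(Z) = -2.358 ⇒ leading (phase φ = -0.0°).

PF = 1 (leading, φ = -0.0°)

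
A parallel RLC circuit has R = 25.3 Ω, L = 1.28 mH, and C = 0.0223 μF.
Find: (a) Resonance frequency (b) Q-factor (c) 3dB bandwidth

Step 1 — Resonance: ω₀ = 1/√(LC) = 1/√(0.00128·2.23e-08) = 1.872e+05 rad/s.
Step 2 — f₀ = ω₀/(2π) = 2.979e+04 Hz.
Step 3 — Parallel Q: Q = R/(ω₀L) = 25.3/(1.872e+05·0.00128) = 0.1056.
Step 4 — Bandwidth: Δω = ω₀/Q = 1.772e+06 rad/s; BW = Δω/(2π) = 2.821e+05 Hz.

(a) f₀ = 2.979e+04 Hz  (b) Q = 0.1056  (c) BW = 2.821e+05 Hz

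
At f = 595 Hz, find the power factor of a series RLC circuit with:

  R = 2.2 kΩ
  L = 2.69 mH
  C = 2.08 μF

Step 1 — Angular frequency: ω = 2π·f = 2π·595 = 3738 rad/s.
Step 2 — Component impedances:
  R: Z = R = 2200 Ω
  L: Z = jωL = j·3738·0.00269 = 0 + j10.06 Ω
  C: Z = 1/(jωC) = -j/(ω·C) = 0 - j128.6 Ω
Step 3 — Series combination: Z_total = R + L + C = 2200 - j118.5 Ω = 2203∠-3.1° Ω.
Step 4 — Power factor: PF = cos(φ) = Re(Z)/|Z| = 2200/2203 = 0.9986.
Step 5 — Type: Im(Z) = -118.5 ⇒ leading (phase φ = -3.1°).

PF = 0.9986 (leading, φ = -3.1°)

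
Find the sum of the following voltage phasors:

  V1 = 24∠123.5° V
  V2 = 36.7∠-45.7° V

Step 1 — Convert each phasor to rectangular form:
  V1 = 24·(cos(123.5°) + j·sin(123.5°)) = -13.25 + j20.01 V
  V2 = 36.7·(cos(-45.7°) + j·sin(-45.7°)) = 25.63 - j26.27 V
Step 2 — Sum components: V_total = 12.39 - j6.253 V.
Step 3 — Convert to polar: |V_total| = 13.87 V, ∠V_total = -26.8°.

V_total = 13.87∠-26.8° V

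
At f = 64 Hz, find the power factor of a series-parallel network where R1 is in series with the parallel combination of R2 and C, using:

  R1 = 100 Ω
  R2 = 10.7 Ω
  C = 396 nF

Step 1 — Angular frequency: ω = 2π·f = 2π·64 = 402.1 rad/s.
Step 2 — Component impedances:
  R1: Z = R = 100 Ω
  R2: Z = R = 10.7 Ω
  C: Z = 1/(jωC) = -j/(ω·C) = 0 - j6280 Ω
Step 3 — Parallel branch: R2 || C = 1/(1/R2 + 1/C) = 10.7 - j0.01823 Ω.
Step 4 — Series with R1: Z_total = R1 + (R2 || C) = 110.7 - j0.01823 Ω = 110.7∠-0.0° Ω.
Step 5 — Power factor: PF = cos(φ) = Re(Z)/|Z| = 110.7/110.7 = 1.
Step 6 — Type: Im(Z) = -0.01823 ⇒ leading (phase φ = -0.0°).

PF = 1 (leading, φ = -0.0°)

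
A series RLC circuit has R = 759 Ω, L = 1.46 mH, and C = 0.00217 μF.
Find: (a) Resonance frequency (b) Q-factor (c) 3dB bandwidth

Step 1 — Resonance condition Im(Z)=0 gives ω₀ = 1/√(LC).
Step 2 — ω₀ = 1/√(0.00146·2.17e-09) = 5.618e+05 rad/s.
Step 3 — f₀ = ω₀/(2π) = 8.942e+04 Hz.
Step 4 — Series Q: Q = ω₀L/R = 5.618e+05·0.00146/759 = 1.081.
Step 5 — 3dB bandwidth: Δω = ω₀/Q = 5.199e+05 rad/s; BW = Δω/(2π) = 8.274e+04 Hz.

(a) f₀ = 8.942e+04 Hz  (b) Q = 1.081  (c) BW = 8.274e+04 Hz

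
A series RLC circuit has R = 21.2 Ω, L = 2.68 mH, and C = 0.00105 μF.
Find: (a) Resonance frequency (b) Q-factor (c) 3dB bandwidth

Step 1 — Resonance: ω₀ = 1/√(LC) = 1/√(0.00268·1.05e-09) = 5.961e+05 rad/s.
Step 2 — f₀ = ω₀/(2π) = 9.488e+04 Hz.
Step 3 — Series Q: Q = ω₀L/R = 5.961e+05·0.00268/21.2 = 75.36.
Step 4 — Bandwidth: Δω = ω₀/Q = 7910 rad/s; BW = Δω/(2π) = 1259 Hz.

(a) f₀ = 9.488e+04 Hz  (b) Q = 75.36  (c) BW = 1259 Hz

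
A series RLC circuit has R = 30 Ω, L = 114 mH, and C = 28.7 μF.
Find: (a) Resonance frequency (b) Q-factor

Step 1 — Resonance condition Im(Z)=0 gives ω₀ = 1/√(LC).
Step 2 — ω₀ = 1/√(0.114·2.87e-05) = 552.8 rad/s.
Step 3 — f₀ = ω₀/(2π) = 87.99 Hz.
Step 4 — Series Q: Q = ω₀L/R = 552.8·0.114/30 = 2.101.

(a) f₀ = 87.99 Hz  (b) Q = 2.101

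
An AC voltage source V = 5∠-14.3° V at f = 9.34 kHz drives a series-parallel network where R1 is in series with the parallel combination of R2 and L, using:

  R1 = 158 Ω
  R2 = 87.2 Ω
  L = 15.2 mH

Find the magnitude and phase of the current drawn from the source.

Step 1 — Angular frequency: ω = 2π·f = 2π·9340 = 5.868e+04 rad/s.
Step 2 — Component impedances:
  R1: Z = R = 158 Ω
  R2: Z = R = 87.2 Ω
  L: Z = jωL = j·5.868e+04·0.0152 = 0 + j892 Ω
Step 3 — Parallel branch: R2 || L = 1/(1/R2 + 1/L) = 86.37 + j8.444 Ω.
Step 4 — Series with R1: Z_total = R1 + (R2 || L) = 244.4 + j8.444 Ω = 244.5∠2.0° Ω.
Step 5 — Source phasor: V = 5∠-14.3° V = 4.845 - j1.235 V.
Step 6 — Ohm's law: I = V / Z_total = (4.845 - j1.235) / (244.4 + j8.444) = 0.01963 - j0.005732 A.
Step 7 — Convert to polar: |I| = 0.02045 A, ∠I = -16.3°.

I = 0.02045∠-16.3° A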